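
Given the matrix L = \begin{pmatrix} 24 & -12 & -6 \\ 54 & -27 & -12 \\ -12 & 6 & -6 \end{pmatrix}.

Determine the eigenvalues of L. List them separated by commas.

Set up det(lambda·I - L) = 0.
Cofactor expansion gives p(lambda) = lambda^3 + 9·lambda^2 + 18·lambda.
Rational-root test: lambda = -6 gives p(-6) = 0.
Dividing by (lambda + 6) leaves lambda^2 + 3·lambda.
The quadratic factors as (lambda + 3)·lambda.
Eigenvalues: -6, -3, 0.

-6, -3, 0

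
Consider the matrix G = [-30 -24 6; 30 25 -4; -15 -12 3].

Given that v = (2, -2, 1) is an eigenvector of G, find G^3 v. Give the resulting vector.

First find the eigenvalue: Gv = (-6, 6, -3) = -3·(2, -2, 1), so λ = -3.
Then G^3 v = λ^3·v = (-3)^3·(2, -2, 1) = -27·(2, -2, 1) = (-54, 54, -27).

(-54, 54, -27)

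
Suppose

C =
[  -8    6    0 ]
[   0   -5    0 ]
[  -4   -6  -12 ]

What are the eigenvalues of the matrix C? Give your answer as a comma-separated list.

Set up det(rI - C) = 0.
Cofactor expansion gives p(r) = r^3 + 25r^2 + 196r + 480.
Since p(-8) = 0, r = -8 is a root.
Factor out (r + 8): p(r) = (r + 8)·(r^2 + 17r + 60).
The quadratic factors as (r + 12)·(r + 5).
Eigenvalues: -12, -8, -5.

-12, -8, -5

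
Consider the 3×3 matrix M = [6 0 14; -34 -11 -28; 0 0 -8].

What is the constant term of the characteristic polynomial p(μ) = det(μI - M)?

-528

p(0) = det(0·I − M) = det(−M) = (−1)^3·det(M).
det(M) = 528, so p(0) = -528.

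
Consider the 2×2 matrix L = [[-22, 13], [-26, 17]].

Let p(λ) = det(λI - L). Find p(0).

-36

p(0) = det(0·I − L) = det(−L) = (−1)^2·det(L).
det(L) = -36, so p(0) = -36.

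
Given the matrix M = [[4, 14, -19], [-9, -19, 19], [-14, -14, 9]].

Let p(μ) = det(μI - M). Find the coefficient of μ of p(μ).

-85

p(μ) = μ^3 + 6μ^2 - 85μ - 450.
The coefficient of μ is -85.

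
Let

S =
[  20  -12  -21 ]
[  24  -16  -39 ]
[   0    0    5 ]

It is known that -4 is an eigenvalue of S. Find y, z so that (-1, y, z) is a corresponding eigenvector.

We need (S + 4I)v = 0.
S + 4I = [[24, -12, -21], [24, -12, -39], [0, 0, 9]].
Row 1: (24)·-1 + (-12)·y + (-21)·z = 0
Row 2: (24)·-1 + (-12)·y + (-39)·z = 0
Row 3: (0)·-1 + (0)·y + (9)·z = 0
Solving gives y = -2, z = 0.
Check: S·(-1, -2, 0) = (4, 8, 0) = -4·(-1, -2, 0).

-2, 0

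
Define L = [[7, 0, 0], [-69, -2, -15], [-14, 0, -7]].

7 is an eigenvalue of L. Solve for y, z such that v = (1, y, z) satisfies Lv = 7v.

We need (L - 7I)v = 0.
L - 7I = [[0, 0, 0], [-69, -9, -15], [-14, 0, -14]].
Row 1: (0)·1 + (0)·y + (0)·z = 0
Row 2: (-69)·1 + (-9)·y + (-15)·z = 0
Row 3: (-14)·1 + (0)·y + (-14)·z = 0
Solving gives y = -6, z = -1.
Check: L·(1, -6, -1) = (7, -42, -7) = 7·(1, -6, -1).

-6, -1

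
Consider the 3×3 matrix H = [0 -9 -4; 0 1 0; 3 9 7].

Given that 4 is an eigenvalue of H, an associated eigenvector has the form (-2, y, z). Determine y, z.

0, 2

We need (H - 4I)v = 0.
H - 4I = [[-4, -9, -4], [0, -3, 0], [3, 9, 3]].
Row 1: (-4)·-2 + (-9)·y + (-4)·z = 0
Row 2: (0)·-2 + (-3)·y + (0)·z = 0
Row 3: (3)·-2 + (9)·y + (3)·z = 0
Solving gives y = 0, z = 2.
Check: H·(-2, 0, 2) = (-8, 0, 8) = 4·(-2, 0, 2).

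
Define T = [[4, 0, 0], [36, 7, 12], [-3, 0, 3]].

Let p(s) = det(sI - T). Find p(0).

-84

p(0) = det(0·I − T) = det(−T) = (−1)^3·det(T).
det(T) = 84, so p(0) = -84.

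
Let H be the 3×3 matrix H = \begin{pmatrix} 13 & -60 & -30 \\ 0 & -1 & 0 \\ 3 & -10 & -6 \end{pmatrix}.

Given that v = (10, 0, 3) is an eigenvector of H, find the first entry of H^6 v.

First find the eigenvalue: Hv = (40, 0, 12) = 4·(10, 0, 3), so λ = 4.
Then H^6 v = λ^6·v = 4^6·(10, 0, 3) = 4096·(10, 0, 3) = (40960, 0, 12288).

40960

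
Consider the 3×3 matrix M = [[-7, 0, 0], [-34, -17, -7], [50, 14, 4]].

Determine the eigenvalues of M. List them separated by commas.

The characteristic polynomial is p(s) = det(sI - M).
Cofactor expansion gives p(s) = s^3 + 20s^2 + 121s + 210.
Since p(-10) = 0, s = -10 is a root.
Dividing by (s + 10) leaves s^2 + 10s + 21.
The quadratic factors as (s + 7)·(s + 3).
Eigenvalues: -10, -7, -3.

-10, -7, -3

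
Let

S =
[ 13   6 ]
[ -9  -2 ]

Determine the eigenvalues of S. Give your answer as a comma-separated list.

4, 7

det(S - λI) = (13 - λ)(-2 - λ) - (6)·(-9) = λ^2 - 11λ + 28.
This factors as (λ - 4)·(λ - 7) = 0.
Eigenvalues: 4, 7.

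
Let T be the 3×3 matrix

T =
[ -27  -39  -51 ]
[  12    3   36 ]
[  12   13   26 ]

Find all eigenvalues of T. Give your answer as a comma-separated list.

Compute the characteristic polynomial p(r) = det(rI - T).
Expanding the 3×3 determinant: p(r) = r^3 - 2r^2 - 93r + 270.
Try r = -10: p(-10) = 0, so -10 is a root.
Factor out (r + 10): p(r) = (r + 10)·(r^2 - 12r + 27).
The quadratic factors as (r - 3)·(r - 9).
Eigenvalues: -10, 3, 9.

-10, 3, 9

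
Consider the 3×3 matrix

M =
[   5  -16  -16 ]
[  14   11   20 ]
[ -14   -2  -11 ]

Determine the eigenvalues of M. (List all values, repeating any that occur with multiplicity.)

-9, 5, 9

Compute the characteristic polynomial p(λ) = det(λI - M).
Cofactor expansion gives p(λ) = λ^3 - 5λ^2 - 81λ + 405.
Rational-root test: λ = 5 gives p(5) = 0.
Factor out (λ - 5): p(λ) = (λ - 5)·(λ^2 - 81).
The quadratic factors as (λ + 9)·(λ - 9).
Eigenvalues: -9, 5, 9.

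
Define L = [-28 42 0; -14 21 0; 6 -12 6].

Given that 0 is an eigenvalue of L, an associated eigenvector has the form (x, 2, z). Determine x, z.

We need (L)v = 0.
L = [[-28, 42, 0], [-14, 21, 0], [6, -12, 6]].
Row 1: (-28)·x + (42)·2 + (0)·z = 0
Row 2: (-14)·x + (21)·2 + (0)·z = 0
Row 3: (6)·x + (-12)·2 + (6)·z = 0
Solving gives x = 3, z = 1.
Check: L·(3, 2, 1) = (0, 0, 0) = 0·(3, 2, 1).

3, 1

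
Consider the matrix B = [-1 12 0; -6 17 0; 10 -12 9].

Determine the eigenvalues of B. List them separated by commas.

Set up det(λI - B) = 0.
Expanding the 3×3 determinant: p(λ) = λ^3 - 25λ^2 + 199λ - 495.
Since p(9) = 0, λ = 9 is a root.
Dividing by (λ - 9) leaves λ^2 - 16λ + 55.
The quadratic factors as (λ - 5)·(λ - 11).
Eigenvalues: 5, 9, 11.

5, 9, 11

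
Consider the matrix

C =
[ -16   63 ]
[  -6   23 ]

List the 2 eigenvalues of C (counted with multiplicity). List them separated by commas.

2, 5

det(C - λI) = (-16 - λ)(23 - λ) - (63)·(-6) = λ^2 - 7λ + 10.
This factors as (λ - 2)·(λ - 5) = 0.
Eigenvalues: 2, 5.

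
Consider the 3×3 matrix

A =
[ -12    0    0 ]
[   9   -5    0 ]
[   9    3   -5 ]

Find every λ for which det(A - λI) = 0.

A is lower triangular, so its eigenvalues are the diagonal entries.
Diagonal: -12, -5, -5.

-12, -5, -5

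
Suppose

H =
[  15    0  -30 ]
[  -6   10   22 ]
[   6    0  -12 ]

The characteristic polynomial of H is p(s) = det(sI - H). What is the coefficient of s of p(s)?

p(s) = s^3 - 13s^2 + 30s.
The coefficient of s is 30.

30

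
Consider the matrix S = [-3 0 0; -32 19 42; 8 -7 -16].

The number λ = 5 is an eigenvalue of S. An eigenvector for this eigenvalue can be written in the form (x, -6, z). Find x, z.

We need (S - 5I)v = 0.
S - 5I = [[-8, 0, 0], [-32, 14, 42], [8, -7, -21]].
Row 1: (-8)·x + (0)·-6 + (0)·z = 0
Row 2: (-32)·x + (14)·-6 + (42)·z = 0
Row 3: (8)·x + (-7)·-6 + (-21)·z = 0
Solving gives x = 0, z = 2.
Check: S·(0, -6, 2) = (0, -30, 10) = 5·(0, -6, 2).

0, 2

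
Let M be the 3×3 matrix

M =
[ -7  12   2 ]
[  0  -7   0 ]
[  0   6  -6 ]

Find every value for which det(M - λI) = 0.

-7, -7, -6

Compute the characteristic polynomial p(t) = det(tI - M).
Expanding along the first row, p(t) = t^3 + 20t^2 + 133t + 294.
Try t = -7: p(-7) = 0, so -7 is a root.
Dividing by (t + 7) leaves t^2 + 13t + 42.
The quadratic factors as (t + 7)·(t + 6).
Eigenvalues: -7, -7, -6.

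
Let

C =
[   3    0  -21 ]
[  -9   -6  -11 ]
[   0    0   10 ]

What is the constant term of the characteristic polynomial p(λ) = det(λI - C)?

180

p(0) = det(0·I − C) = det(−C) = (−1)^3·det(C).
det(C) = -180, so p(0) = 180.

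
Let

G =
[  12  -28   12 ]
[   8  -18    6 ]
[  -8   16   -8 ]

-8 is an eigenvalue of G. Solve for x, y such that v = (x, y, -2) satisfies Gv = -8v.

4, 2

We need (G + 8I)v = 0.
G + 8I = [[20, -28, 12], [8, -10, 6], [-8, 16, 0]].
Row 1: (20)·x + (-28)·y + (12)·-2 = 0
Row 2: (8)·x + (-10)·y + (6)·-2 = 0
Row 3: (-8)·x + (16)·y + (0)·-2 = 0
Solving gives x = 4, y = 2.
Check: G·(4, 2, -2) = (-32, -16, 16) = -8·(4, 2, -2).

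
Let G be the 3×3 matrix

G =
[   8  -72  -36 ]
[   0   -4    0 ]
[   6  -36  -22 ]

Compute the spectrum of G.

-10, -4, -4

Compute the characteristic polynomial p(λ) = det(λI - G).
Expanding along the first row, p(λ) = λ^3 + 18λ^2 + 96λ + 160.
Since p(-4) = 0, λ = -4 is a root.
Factor out (λ + 4): p(λ) = (λ + 4)·(λ^2 + 14λ + 40).
The quadratic factors as (λ + 10)·(λ + 4).
Eigenvalues: -10, -4, -4.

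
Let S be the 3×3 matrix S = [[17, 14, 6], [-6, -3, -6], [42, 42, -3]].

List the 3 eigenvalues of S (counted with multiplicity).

Set up det(rI - S) = 0.
Cofactor expansion gives p(r) = r^3 - 11r^2 - 9r + 99.
Rational-root test: r = 11 gives p(11) = 0.
Factor out (r - 11): p(r) = (r - 11)·(r^2 - 9).
The quadratic factors as (r + 3)·(r - 3).
Eigenvalues: -3, 3, 11.

-3, 3, 11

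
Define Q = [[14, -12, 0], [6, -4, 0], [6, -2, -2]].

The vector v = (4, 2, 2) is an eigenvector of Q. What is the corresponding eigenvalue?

Compute Qv: Q·(4, 2, 2) = (32, 16, 16).
Since Qv = λv, compare component 1: 32 = λ·4, so λ = 8.

8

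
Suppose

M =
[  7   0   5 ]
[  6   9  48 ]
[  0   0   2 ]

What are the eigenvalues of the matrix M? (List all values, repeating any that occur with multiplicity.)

2, 7, 9

Set up det(λI - M) = 0.
Cofactor expansion gives p(λ) = λ^3 - 18λ^2 + 95λ - 126.
Since p(7) = 0, λ = 7 is a root.
Dividing by (λ - 7) leaves λ^2 - 11λ + 18.
The quadratic factors as (λ - 2)·(λ - 9).
Eigenvalues: 2, 7, 9.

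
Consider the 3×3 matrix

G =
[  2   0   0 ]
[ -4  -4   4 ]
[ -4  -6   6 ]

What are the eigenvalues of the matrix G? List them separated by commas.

0, 2, 2

Compute the characteristic polynomial p(λ) = det(λI - G).
Expanding along the first row, p(λ) = λ^3 - 4λ^2 + 4λ.
Since p(2) = 0, λ = 2 is a root.
Dividing by (λ - 2) leaves λ^2 - 2λ.
The quadratic factors as λ·(λ - 2).
Eigenvalues: 0, 2, 2.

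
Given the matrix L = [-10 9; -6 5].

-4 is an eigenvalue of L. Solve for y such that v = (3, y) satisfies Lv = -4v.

We need (L + 4I)v = 0.
L + 4I = [[-6, 9], [-6, 9]].
Row 1: (-6)·3 + (9)·y = 0
Row 2: (-6)·3 + (9)·y = 0
Solving gives y = 2.
Check: L·(3, 2) = (-12, -8) = -4·(3, 2).

2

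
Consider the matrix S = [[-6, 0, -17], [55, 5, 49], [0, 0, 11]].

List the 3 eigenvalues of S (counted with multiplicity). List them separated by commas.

-6, 5, 11

Compute the characteristic polynomial p(s) = det(sI - S).
Expanding along the first row, p(s) = s^3 - 10s^2 - 41s + 330.
Rational-root test: s = -6 gives p(-6) = 0.
Dividing by (s + 6) leaves s^2 - 16s + 55.
The quadratic factors as (s - 5)·(s - 11).
Eigenvalues: -6, 5, 11.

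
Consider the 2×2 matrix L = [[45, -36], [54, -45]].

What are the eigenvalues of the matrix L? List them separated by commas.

det(L - sI) = (45 - s)(-45 - s) - (-36)·(54) = s^2 - 81.
This factors as (s + 9)·(s - 9) = 0.
Eigenvalues: -9, 9.

-9, 9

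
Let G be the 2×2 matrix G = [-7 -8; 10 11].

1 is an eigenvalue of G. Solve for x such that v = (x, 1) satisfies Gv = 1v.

-1

We need (G - 1I)v = 0.
G - 1I = [[-8, -8], [10, 10]].
Row 1: (-8)·x + (-8)·1 = 0
Row 2: (10)·x + (10)·1 = 0
Solving gives x = -1.
Check: G·(-1, 1) = (-1, 1) = 1·(-1, 1).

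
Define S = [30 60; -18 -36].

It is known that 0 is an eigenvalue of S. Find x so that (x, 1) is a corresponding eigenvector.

-2

We need (S)v = 0.
S = [[30, 60], [-18, -36]].
Row 1: (30)·x + (60)·1 = 0
Row 2: (-18)·x + (-36)·1 = 0
Solving gives x = -2.
Check: S·(-2, 1) = (0, 0) = 0·(-2, 1).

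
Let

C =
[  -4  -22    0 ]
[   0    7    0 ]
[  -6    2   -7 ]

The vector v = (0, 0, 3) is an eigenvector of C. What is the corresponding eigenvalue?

-7

Compute Cv: C·(0, 0, 3) = (0, 0, -21).
Since Cv = λv, compare component 3: -21 = λ·3, so λ = -7.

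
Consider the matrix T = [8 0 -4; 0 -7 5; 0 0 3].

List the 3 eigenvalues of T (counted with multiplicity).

T is upper triangular, so its eigenvalues are the diagonal entries.
Diagonal: 8, -7, 3.

-7, 3, 8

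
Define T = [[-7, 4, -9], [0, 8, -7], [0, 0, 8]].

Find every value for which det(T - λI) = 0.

-7, 8, 8

T is upper triangular, so its eigenvalues are the diagonal entries.
Diagonal: -7, 8, 8.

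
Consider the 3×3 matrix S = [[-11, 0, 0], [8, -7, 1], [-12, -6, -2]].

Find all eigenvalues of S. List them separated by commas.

Compute the characteristic polynomial p(μ) = det(μI - S).
Expanding along the first row, p(μ) = μ^3 + 20μ^2 + 119μ + 220.
Since p(-4) = 0, μ = -4 is a root.
Dividing by (μ + 4) leaves μ^2 + 16μ + 55.
The quadratic factors as (μ + 11)·(μ + 5).
Eigenvalues: -11, -5, -4.

-11, -5, -4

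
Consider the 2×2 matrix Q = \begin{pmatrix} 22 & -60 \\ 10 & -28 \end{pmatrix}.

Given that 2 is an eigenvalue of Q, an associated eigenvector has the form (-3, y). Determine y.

We need (Q - 2I)v = 0.
Q - 2I = [[20, -60], [10, -30]].
Row 1: (20)·-3 + (-60)·y = 0
Row 2: (10)·-3 + (-30)·y = 0
Solving gives y = -1.
Check: Q·(-3, -1) = (-6, -2) = 2·(-3, -1).

-1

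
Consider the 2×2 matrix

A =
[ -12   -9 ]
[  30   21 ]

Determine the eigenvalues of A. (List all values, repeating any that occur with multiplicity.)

3, 6

det(A - rI) = (-12 - r)(21 - r) - (-9)·(30) = r^2 - 9r + 18.
This factors as (r - 3)·(r - 6) = 0.
Eigenvalues: 3, 6.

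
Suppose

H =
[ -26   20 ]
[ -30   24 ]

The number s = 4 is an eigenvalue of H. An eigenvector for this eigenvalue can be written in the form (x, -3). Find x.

We need (H - 4I)v = 0.
H - 4I = [[-30, 20], [-30, 20]].
Row 1: (-30)·x + (20)·-3 = 0
Row 2: (-30)·x + (20)·-3 = 0
Solving gives x = -2.
Check: H·(-2, -3) = (-8, -12) = 4·(-2, -3).

-2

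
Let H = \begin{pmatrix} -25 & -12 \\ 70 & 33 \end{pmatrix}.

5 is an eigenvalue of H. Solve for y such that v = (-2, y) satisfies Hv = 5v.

We need (H - 5I)v = 0.
H - 5I = [[-30, -12], [70, 28]].
Row 1: (-30)·-2 + (-12)·y = 0
Row 2: (70)·-2 + (28)·y = 0
Solving gives y = 5.
Check: H·(-2, 5) = (-10, 25) = 5·(-2, 5).

5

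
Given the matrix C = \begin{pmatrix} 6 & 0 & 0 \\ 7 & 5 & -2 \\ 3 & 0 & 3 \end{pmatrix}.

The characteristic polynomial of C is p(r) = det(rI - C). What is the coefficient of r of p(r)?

p(r) = r^3 - 14r^2 + 63r - 90.
The coefficient of r is 63.

63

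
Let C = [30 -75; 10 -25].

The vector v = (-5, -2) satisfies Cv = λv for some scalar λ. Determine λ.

0

Compute Cv: C·(-5, -2) = (0, 0).
Since Cv = λv, compare component 1: 0 = λ·-5, so λ = 0.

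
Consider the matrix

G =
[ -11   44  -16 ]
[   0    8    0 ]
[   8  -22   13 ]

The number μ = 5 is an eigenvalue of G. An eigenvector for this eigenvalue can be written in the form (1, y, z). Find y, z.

0, -1

We need (G - 5I)v = 0.
G - 5I = [[-16, 44, -16], [0, 3, 0], [8, -22, 8]].
Row 1: (-16)·1 + (44)·y + (-16)·z = 0
Row 2: (0)·1 + (3)·y + (0)·z = 0
Row 3: (8)·1 + (-22)·y + (8)·z = 0
Solving gives y = 0, z = -1.
Check: G·(1, 0, -1) = (5, 0, -5) = 5·(1, 0, -1).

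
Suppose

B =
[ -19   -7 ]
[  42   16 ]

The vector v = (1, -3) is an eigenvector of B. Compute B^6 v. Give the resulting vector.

First find the eigenvalue: Bv = (2, -6) = 2·(1, -3), so λ = 2.
Then B^6 v = λ^6·v = 2^6·(1, -3) = 64·(1, -3) = (64, -192).

(64, -192)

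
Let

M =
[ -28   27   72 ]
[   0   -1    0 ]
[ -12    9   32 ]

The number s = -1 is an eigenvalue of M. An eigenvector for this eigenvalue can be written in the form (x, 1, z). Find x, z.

We need (M + 1I)v = 0.
M + 1I = [[-27, 27, 72], [0, 0, 0], [-12, 9, 33]].
Row 1: (-27)·x + (27)·1 + (72)·z = 0
Row 2: (0)·x + (0)·1 + (0)·z = 0
Row 3: (-12)·x + (9)·1 + (33)·z = 0
Solving gives x = 9, z = 3.
Check: M·(9, 1, 3) = (-9, -1, -3) = -1·(9, 1, 3).

9, 3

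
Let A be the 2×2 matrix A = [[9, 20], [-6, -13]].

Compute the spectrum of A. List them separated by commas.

det(A - lambda·I) = (9 - lambda)(-13 - lambda) - (20)·(-6) = lambda^2 + 4·lambda + 3.
This factors as (lambda + 3)·(lambda + 1) = 0.
Eigenvalues: -3, -1.

-3, -1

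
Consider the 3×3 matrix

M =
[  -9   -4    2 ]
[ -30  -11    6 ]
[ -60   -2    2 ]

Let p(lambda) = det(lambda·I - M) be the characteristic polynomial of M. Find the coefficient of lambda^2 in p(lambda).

The coefficient of lambda^2 of det(lambda·I - M) is −trace(M).
trace(M) = (-9) + (-11) + (2) = -18, so the coefficient is 18.

18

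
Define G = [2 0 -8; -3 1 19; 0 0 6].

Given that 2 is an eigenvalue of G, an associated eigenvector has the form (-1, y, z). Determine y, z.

We need (G - 2I)v = 0.
G - 2I = [[0, 0, -8], [-3, -1, 19], [0, 0, 4]].
Row 1: (0)·-1 + (0)·y + (-8)·z = 0
Row 2: (-3)·-1 + (-1)·y + (19)·z = 0
Row 3: (0)·-1 + (0)·y + (4)·z = 0
Solving gives y = 3, z = 0.
Check: G·(-1, 3, 0) = (-2, 6, 0) = 2·(-1, 3, 0).

3, 0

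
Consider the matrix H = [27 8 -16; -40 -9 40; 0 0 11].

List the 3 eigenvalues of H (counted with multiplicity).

Compute the characteristic polynomial p(t) = det(tI - H).
Cofactor expansion gives p(t) = t^3 - 29t^2 + 275t - 847.
Rational-root test: t = 7 gives p(7) = 0.
Dividing by (t - 7) leaves t^2 - 22t + 121.
The quadratic factor is (t - 11)^2.
Eigenvalues: 7, 11, 11.

7, 11, 11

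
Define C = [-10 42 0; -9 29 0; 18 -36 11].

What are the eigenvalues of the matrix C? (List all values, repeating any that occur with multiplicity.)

Set up det(tI - C) = 0.
Expanding along the first row, p(t) = t^3 - 30t^2 + 297t - 968.
Try t = 8: p(8) = 0, so 8 is a root.
Dividing by (t - 8) leaves t^2 - 22t + 121.
The quadratic factor is (t - 11)^2.
Eigenvalues: 8, 11, 11.

8, 11, 11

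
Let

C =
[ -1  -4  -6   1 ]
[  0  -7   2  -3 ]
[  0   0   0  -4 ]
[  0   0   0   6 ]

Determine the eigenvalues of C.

-7, -1, 0, 6

C is upper triangular, so its eigenvalues are the diagonal entries.
Diagonal: -1, -7, 0, 6.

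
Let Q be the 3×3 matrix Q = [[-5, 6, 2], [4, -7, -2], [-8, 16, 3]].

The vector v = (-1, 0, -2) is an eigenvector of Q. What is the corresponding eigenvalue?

-1

Compute Qv: Q·(-1, 0, -2) = (1, 0, 2).
Since Qv = λv, compare component 1: 1 = λ·-1, so λ = -1.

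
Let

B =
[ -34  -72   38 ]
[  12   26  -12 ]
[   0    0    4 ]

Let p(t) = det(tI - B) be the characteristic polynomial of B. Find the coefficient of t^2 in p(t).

4

The coefficient of t^2 of det(tI - B) is −trace(B).
trace(B) = (-34) + (26) + (4) = -4, so the coefficient is 4.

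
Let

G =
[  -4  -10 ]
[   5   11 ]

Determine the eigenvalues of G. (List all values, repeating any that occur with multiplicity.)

det(G - rI) = (-4 - r)(11 - r) - (-10)·(5) = r^2 - 7r + 6.
This factors as (r - 1)·(r - 6) = 0.
Eigenvalues: 1, 6.

1, 6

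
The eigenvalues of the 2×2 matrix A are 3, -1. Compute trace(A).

2

trace(A) is the sum of the eigenvalues: (3) + (-1) = 2.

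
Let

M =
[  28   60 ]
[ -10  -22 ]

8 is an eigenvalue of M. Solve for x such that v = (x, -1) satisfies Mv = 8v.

We need (M - 8I)v = 0.
M - 8I = [[20, 60], [-10, -30]].
Row 1: (20)·x + (60)·-1 = 0
Row 2: (-10)·x + (-30)·-1 = 0
Solving gives x = 3.
Check: M·(3, -1) = (24, -8) = 8·(3, -1).

3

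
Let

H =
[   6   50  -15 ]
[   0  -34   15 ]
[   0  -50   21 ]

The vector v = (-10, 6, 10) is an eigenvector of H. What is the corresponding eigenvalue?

Compute Hv: H·(-10, 6, 10) = (90, -54, -90).
Since Hv = λv, compare component 1: 90 = λ·-10, so λ = -9.

-9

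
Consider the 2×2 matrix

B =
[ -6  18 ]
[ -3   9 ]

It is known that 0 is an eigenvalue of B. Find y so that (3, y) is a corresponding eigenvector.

1

We need (B)v = 0.
B = [[-6, 18], [-3, 9]].
Row 1: (-6)·3 + (18)·y = 0
Row 2: (-3)·3 + (9)·y = 0
Solving gives y = 1.
Check: B·(3, 1) = (0, 0) = 0·(3, 1).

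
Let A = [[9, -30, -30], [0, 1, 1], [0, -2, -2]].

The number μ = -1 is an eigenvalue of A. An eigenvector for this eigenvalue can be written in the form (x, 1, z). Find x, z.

We need (A + 1I)v = 0.
A + 1I = [[10, -30, -30], [0, 2, 1], [0, -2, -1]].
Row 1: (10)·x + (-30)·1 + (-30)·z = 0
Row 2: (0)·x + (2)·1 + (1)·z = 0
Row 3: (0)·x + (-2)·1 + (-1)·z = 0
Solving gives x = -3, z = -2.
Check: A·(-3, 1, -2) = (3, -1, 2) = -1·(-3, 1, -2).

-3, -2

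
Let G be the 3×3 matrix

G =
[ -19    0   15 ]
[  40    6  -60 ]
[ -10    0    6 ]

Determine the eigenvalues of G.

Compute the characteristic polynomial p(λ) = det(λI - G).
Expanding the 3×3 determinant: p(λ) = λ^3 + 7λ^2 - 42λ - 216.
Rational-root test: λ = 6 gives p(6) = 0.
Factor out (λ - 6): p(λ) = (λ - 6)·(λ^2 + 13λ + 36).
The quadratic factors as (λ + 9)·(λ + 4).
Eigenvalues: -9, -4, 6.

-9, -4, 6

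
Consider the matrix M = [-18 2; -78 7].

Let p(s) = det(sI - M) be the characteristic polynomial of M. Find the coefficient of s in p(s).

The coefficient of s of det(sI - M) is −trace(M).
trace(M) = (-18) + (7) = -11, so the coefficient is 11.

11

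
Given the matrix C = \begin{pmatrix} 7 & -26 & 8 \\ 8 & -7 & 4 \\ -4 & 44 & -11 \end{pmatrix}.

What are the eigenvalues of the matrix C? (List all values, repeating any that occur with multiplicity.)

Set up det(μI - C) = 0.
Expanding along the first row, p(μ) = μ^3 + 11μ^2 + 15μ - 27.
Since p(-3) = 0, μ = -3 is a root.
Factor out (μ + 3): p(μ) = (μ + 3)·(μ^2 + 8μ - 9).
The quadratic factors as (μ + 9)·(μ - 1).
Eigenvalues: -9, -3, 1.

-9, -3, 1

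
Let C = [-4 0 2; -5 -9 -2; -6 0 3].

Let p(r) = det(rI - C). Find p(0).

p(0) = det(0·I − C) = det(−C) = (−1)^3·det(C).
det(C) = 0, so p(0) = 0.

0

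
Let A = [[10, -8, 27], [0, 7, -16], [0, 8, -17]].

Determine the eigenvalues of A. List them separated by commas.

Compute the characteristic polynomial p(s) = det(sI - A).
Cofactor expansion gives p(s) = s^3 - 91s - 90.
Try s = -9: p(-9) = 0, so -9 is a root.
Factor out (s + 9): p(s) = (s + 9)·(s^2 - 9s - 10).
The quadratic factors as (s + 1)·(s - 10).
Eigenvalues: -9, -1, 10.

-9, -1, 10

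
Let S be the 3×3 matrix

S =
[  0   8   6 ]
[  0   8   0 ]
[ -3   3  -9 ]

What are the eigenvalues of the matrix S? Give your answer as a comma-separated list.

-6, -3, 8

The characteristic polynomial is p(s) = det(sI - S).
Expanding the 3×3 determinant: p(s) = s^3 + s^2 - 54s - 144.
Rational-root test: s = -6 gives p(-6) = 0.
Dividing by (s + 6) leaves s^2 - 5s - 24.
The quadratic factors as (s + 3)·(s - 8).
Eigenvalues: -6, -3, 8.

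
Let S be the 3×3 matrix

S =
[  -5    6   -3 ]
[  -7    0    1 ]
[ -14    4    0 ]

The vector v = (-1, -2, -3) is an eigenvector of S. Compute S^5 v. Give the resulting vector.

First find the eigenvalue: Sv = (2, 4, 6) = -2·(-1, -2, -3), so λ = -2.
Then S^5 v = λ^5·v = (-2)^5·(-1, -2, -3) = -32·(-1, -2, -3) = (32, 64, 96).

(32, 64, 96)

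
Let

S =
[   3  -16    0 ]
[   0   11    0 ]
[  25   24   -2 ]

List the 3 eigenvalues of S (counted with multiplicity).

-2, 3, 11

Compute the characteristic polynomial p(λ) = det(λI - S).
Cofactor expansion gives p(λ) = λ^3 - 12λ^2 + 5λ + 66.
Try λ = -2: p(-2) = 0, so -2 is a root.
Dividing by (λ + 2) leaves λ^2 - 14λ + 33.
The quadratic factors as (λ - 3)·(λ - 11).
Eigenvalues: -2, 3, 11.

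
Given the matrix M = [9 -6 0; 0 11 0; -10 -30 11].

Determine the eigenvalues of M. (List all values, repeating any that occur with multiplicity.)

The characteristic polynomial is p(μ) = det(μI - M).
Expanding the 3×3 determinant: p(μ) = μ^3 - 31μ^2 + 319μ - 1089.
Try μ = 9: p(9) = 0, so 9 is a root.
Factor out (μ - 9): p(μ) = (μ - 9)·(μ^2 - 22μ + 121).
The quadratic factor is (μ - 11)^2.
Eigenvalues: 9, 11, 11.

9, 11, 11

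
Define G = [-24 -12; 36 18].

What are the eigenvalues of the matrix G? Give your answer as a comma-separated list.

det(G - tI) = (-24 - t)(18 - t) - (-12)·(36) = t^2 + 6t.
This factors as (t + 6)·t = 0.
Eigenvalues: -6, 0.

-6, 0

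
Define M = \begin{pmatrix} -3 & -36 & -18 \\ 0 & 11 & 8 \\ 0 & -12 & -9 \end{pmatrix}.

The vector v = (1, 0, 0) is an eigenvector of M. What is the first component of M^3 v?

-27

First find the eigenvalue: Mv = (-3, 0, 0) = -3·(1, 0, 0), so λ = -3.
Then M^3 v = λ^3·v = (-3)^3·(1, 0, 0) = -27·(1, 0, 0) = (-27, 0, 0).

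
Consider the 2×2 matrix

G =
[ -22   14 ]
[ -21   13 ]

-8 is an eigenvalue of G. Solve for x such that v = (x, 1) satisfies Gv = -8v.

1

We need (G + 8I)v = 0.
G + 8I = [[-14, 14], [-21, 21]].
Row 1: (-14)·x + (14)·1 = 0
Row 2: (-21)·x + (21)·1 = 0
Solving gives x = 1.
Check: G·(1, 1) = (-8, -8) = -8·(1, 1).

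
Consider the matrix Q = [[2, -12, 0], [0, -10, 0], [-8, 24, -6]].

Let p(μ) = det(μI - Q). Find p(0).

-120

p(0) = det(0·I − Q) = det(−Q) = (−1)^3·det(Q).
det(Q) = 120, so p(0) = -120.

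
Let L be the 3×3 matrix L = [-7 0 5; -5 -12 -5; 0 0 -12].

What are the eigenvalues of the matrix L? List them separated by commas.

-12, -12, -7

Compute the characteristic polynomial p(λ) = det(λI - L).
Cofactor expansion gives p(λ) = λ^3 + 31λ^2 + 312λ + 1008.
Rational-root test: λ = -7 gives p(-7) = 0.
Factor out (λ + 7): p(λ) = (λ + 7)·(λ^2 + 24λ + 144).
The quadratic factor is (λ + 12)^2.
Eigenvalues: -12, -12, -7.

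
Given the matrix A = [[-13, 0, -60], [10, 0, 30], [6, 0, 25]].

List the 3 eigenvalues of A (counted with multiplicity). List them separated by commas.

0, 5, 7

Compute the characteristic polynomial p(t) = det(tI - A).
Cofactor expansion gives p(t) = t^3 - 12t^2 + 35t.
Rational-root test: t = 0 gives p(0) = 0.
Dividing by t leaves t^2 - 12t + 35.
The quadratic factors as (t - 5)·(t - 7).
Eigenvalues: 0, 5, 7.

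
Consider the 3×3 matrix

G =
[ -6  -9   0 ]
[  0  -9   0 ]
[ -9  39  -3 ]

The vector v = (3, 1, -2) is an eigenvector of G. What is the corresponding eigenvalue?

Compute Gv: G·(3, 1, -2) = (-27, -9, 18).
Since Gv = λv, compare component 1: -27 = λ·3, so λ = -9.

-9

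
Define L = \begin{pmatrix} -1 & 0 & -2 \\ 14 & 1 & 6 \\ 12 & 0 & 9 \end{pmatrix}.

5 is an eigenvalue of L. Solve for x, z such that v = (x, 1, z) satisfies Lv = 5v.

-1, 3

We need (L - 5I)v = 0.
L - 5I = [[-6, 0, -2], [14, -4, 6], [12, 0, 4]].
Row 1: (-6)·x + (0)·1 + (-2)·z = 0
Row 2: (14)·x + (-4)·1 + (6)·z = 0
Row 3: (12)·x + (0)·1 + (4)·z = 0
Solving gives x = -1, z = 3.
Check: L·(-1, 1, 3) = (-5, 5, 15) = 5·(-1, 1, 3).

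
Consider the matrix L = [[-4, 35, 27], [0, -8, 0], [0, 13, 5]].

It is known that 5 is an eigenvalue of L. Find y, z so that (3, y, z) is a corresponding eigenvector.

We need (L - 5I)v = 0.
L - 5I = [[-9, 35, 27], [0, -13, 0], [0, 13, 0]].
Row 1: (-9)·3 + (35)·y + (27)·z = 0
Row 2: (0)·3 + (-13)·y + (0)·z = 0
Row 3: (0)·3 + (13)·y + (0)·z = 0
Solving gives y = 0, z = 1.
Check: L·(3, 0, 1) = (15, 0, 5) = 5·(3, 0, 1).

0, 1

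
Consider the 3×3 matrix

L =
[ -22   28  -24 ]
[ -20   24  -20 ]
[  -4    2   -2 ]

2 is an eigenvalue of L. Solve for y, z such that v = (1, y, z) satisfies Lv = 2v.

We need (L - 2I)v = 0.
L - 2I = [[-24, 28, -24], [-20, 22, -20], [-4, 2, -4]].
Row 1: (-24)·1 + (28)·y + (-24)·z = 0
Row 2: (-20)·1 + (22)·y + (-20)·z = 0
Row 3: (-4)·1 + (2)·y + (-4)·z = 0
Solving gives y = 0, z = -1.
Check: L·(1, 0, -1) = (2, 0, -2) = 2·(1, 0, -1).

0, -1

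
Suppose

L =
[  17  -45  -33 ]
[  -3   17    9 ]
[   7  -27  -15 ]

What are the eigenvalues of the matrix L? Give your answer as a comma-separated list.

5, 6, 8

Compute the characteristic polynomial p(λ) = det(λI - L).
Cofactor expansion gives p(λ) = λ^3 - 19λ^2 + 118λ - 240.
Try λ = 5: p(5) = 0, so 5 is a root.
Factor out (λ - 5): p(λ) = (λ - 5)·(λ^2 - 14λ + 48).
The quadratic factors as (λ - 6)·(λ - 8).
Eigenvalues: 5, 6, 8.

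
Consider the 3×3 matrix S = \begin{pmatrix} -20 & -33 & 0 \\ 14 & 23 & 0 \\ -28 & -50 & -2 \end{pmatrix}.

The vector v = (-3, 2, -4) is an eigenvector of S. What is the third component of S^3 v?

First find the eigenvalue: Sv = (-6, 4, -8) = 2·(-3, 2, -4), so λ = 2.
Then S^3 v = λ^3·v = 2^3·(-3, 2, -4) = 8·(-3, 2, -4) = (-24, 16, -32).

-32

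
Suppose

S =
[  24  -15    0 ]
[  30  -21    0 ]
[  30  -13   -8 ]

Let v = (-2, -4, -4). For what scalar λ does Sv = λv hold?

Compute Sv: S·(-2, -4, -4) = (12, 24, 24).
Since Sv = λv, compare component 1: 12 = λ·-2, so λ = -6.

-6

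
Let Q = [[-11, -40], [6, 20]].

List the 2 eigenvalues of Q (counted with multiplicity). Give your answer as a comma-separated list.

4, 5

det(Q - tI) = (-11 - t)(20 - t) - (-40)·(6) = t^2 - 9t + 20.
This factors as (t - 4)·(t - 5) = 0.
Eigenvalues: 4, 5.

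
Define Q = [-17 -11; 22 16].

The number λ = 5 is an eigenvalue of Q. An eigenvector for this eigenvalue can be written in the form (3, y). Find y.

We need (Q - 5I)v = 0.
Q - 5I = [[-22, -11], [22, 11]].
Row 1: (-22)·3 + (-11)·y = 0
Row 2: (22)·3 + (11)·y = 0
Solving gives y = -6.
Check: Q·(3, -6) = (15, -30) = 5·(3, -6).

-6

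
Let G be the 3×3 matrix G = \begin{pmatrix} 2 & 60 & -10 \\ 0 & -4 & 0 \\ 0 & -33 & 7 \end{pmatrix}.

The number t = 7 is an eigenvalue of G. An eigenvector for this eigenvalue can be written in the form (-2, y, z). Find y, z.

0, 1

We need (G - 7I)v = 0.
G - 7I = [[-5, 60, -10], [0, -11, 0], [0, -33, 0]].
Row 1: (-5)·-2 + (60)·y + (-10)·z = 0
Row 2: (0)·-2 + (-11)·y + (0)·z = 0
Row 3: (0)·-2 + (-33)·y + (0)·z = 0
Solving gives y = 0, z = 1.
Check: G·(-2, 0, 1) = (-14, 0, 7) = 7·(-2, 0, 1).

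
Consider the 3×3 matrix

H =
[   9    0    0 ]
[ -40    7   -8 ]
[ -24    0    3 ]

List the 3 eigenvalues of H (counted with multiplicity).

Compute the characteristic polynomial p(λ) = det(λI - H).
Cofactor expansion gives p(λ) = λ^3 - 19λ^2 + 111λ - 189.
Since p(9) = 0, λ = 9 is a root.
Dividing by (λ - 9) leaves λ^2 - 10λ + 21.
The quadratic factors as (λ - 3)·(λ - 7).
Eigenvalues: 3, 7, 9.

3, 7, 9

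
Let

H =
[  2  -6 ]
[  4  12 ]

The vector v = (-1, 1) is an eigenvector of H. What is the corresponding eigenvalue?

8

Compute Hv: H·(-1, 1) = (-8, 8).
Since Hv = λv, compare component 1: -8 = λ·-1, so λ = 8.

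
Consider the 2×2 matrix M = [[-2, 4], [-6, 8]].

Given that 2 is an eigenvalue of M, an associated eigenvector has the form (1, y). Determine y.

1

We need (M - 2I)v = 0.
M - 2I = [[-4, 4], [-6, 6]].
Row 1: (-4)·1 + (4)·y = 0
Row 2: (-6)·1 + (6)·y = 0
Solving gives y = 1.
Check: M·(1, 1) = (2, 2) = 2·(1, 1).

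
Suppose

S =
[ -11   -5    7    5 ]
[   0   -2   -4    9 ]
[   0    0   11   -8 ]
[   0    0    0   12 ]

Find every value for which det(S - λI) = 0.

-11, -2, 11, 12

S is upper triangular, so its eigenvalues are the diagonal entries.
Diagonal: -11, -2, 11, 12.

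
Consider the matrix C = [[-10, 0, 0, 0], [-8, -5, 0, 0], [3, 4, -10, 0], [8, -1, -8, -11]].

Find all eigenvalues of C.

-11, -10, -10, -5

C is lower triangular, so its eigenvalues are the diagonal entries.
Diagonal: -10, -5, -10, -11.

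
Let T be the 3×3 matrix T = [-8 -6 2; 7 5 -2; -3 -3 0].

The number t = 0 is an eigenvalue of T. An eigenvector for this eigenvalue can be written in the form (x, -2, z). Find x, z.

2, 2

We need (T)v = 0.
T = [[-8, -6, 2], [7, 5, -2], [-3, -3, 0]].
Row 1: (-8)·x + (-6)·-2 + (2)·z = 0
Row 2: (7)·x + (5)·-2 + (-2)·z = 0
Row 3: (-3)·x + (-3)·-2 + (0)·z = 0
Solving gives x = 2, z = 2.
Check: T·(2, -2, 2) = (0, 0, 0) = 0·(2, -2, 2).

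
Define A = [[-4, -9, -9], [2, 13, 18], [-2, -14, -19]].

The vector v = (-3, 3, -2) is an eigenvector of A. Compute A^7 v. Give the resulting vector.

(3, -3, 2)

First find the eigenvalue: Av = (3, -3, 2) = -1·(-3, 3, -2), so λ = -1.
Then A^7 v = λ^7·v = (-1)^7·(-3, 3, -2) = -1·(-3, 3, -2) = (3, -3, 2).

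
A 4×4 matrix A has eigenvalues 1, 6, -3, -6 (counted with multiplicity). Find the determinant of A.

108

det(A) is the product of the eigenvalues: (1) · (6) · (-3) · (-6) = 108.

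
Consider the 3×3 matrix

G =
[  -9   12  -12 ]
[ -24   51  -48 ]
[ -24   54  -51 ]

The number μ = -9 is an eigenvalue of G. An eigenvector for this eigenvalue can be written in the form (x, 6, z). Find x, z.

3, 6

We need (G + 9I)v = 0.
G + 9I = [[0, 12, -12], [-24, 60, -48], [-24, 54, -42]].
Row 1: (0)·x + (12)·6 + (-12)·z = 0
Row 2: (-24)·x + (60)·6 + (-48)·z = 0
Row 3: (-24)·x + (54)·6 + (-42)·z = 0
Solving gives x = 3, z = 6.
Check: G·(3, 6, 6) = (-27, -54, -54) = -9·(3, 6, 6).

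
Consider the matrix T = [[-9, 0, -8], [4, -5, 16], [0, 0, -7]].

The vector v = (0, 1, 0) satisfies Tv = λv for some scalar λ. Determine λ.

-5

Compute Tv: T·(0, 1, 0) = (0, -5, 0).
Since Tv = λv, compare component 2: -5 = λ·1, so λ = -5.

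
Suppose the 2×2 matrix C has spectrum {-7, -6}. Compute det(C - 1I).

56

If C has eigenvalues -7, -6, then C - 1I has eigenvalues -8, -7.
det(C - 1I) = (-8) · (-7) = 56.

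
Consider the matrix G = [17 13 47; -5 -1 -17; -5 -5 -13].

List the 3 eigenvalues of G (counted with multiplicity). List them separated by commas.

-3, 2, 4

Set up det(μI - G) = 0.
Expanding along the first row, p(μ) = μ^3 - 3μ^2 - 10μ + 24.
Since p(2) = 0, μ = 2 is a root.
Factor out (μ - 2): p(μ) = (μ - 2)·(μ^2 - μ - 12).
The quadratic factors as (μ + 3)·(μ - 4).
Eigenvalues: -3, 2, 4.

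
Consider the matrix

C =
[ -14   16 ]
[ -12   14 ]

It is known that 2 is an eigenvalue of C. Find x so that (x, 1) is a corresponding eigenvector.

1

We need (C - 2I)v = 0.
C - 2I = [[-16, 16], [-12, 12]].
Row 1: (-16)·x + (16)·1 = 0
Row 2: (-12)·x + (12)·1 = 0
Solving gives x = 1.
Check: C·(1, 1) = (2, 2) = 2·(1, 1).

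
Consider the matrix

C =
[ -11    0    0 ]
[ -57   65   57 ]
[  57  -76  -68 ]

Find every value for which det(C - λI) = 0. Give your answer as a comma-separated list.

Set up det(μI - C) = 0.
Expanding along the first row, p(μ) = μ^3 + 14μ^2 - 55μ - 968.
Try μ = 8: p(8) = 0, so 8 is a root.
Factor out (μ - 8): p(μ) = (μ - 8)·(μ^2 + 22μ + 121).
The quadratic factor is (μ + 11)^2.
Eigenvalues: -11, -11, 8.

-11, -11, 8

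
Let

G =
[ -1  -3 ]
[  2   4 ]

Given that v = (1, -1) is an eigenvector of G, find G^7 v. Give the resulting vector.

First find the eigenvalue: Gv = (2, -2) = 2·(1, -1), so λ = 2.
Then G^7 v = λ^7·v = 2^7·(1, -1) = 128·(1, -1) = (128, -128).

(128, -128)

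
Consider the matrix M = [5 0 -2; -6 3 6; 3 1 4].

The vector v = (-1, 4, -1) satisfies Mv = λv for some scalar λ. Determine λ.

Compute Mv: M·(-1, 4, -1) = (-3, 12, -3).
Since Mv = λv, compare component 1: -3 = λ·-1, so λ = 3.

3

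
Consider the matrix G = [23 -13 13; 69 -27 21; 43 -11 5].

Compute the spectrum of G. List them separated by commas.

-6, -3, 10

The characteristic polynomial is p(λ) = det(λI - G).
Expanding along the first row, p(λ) = λ^3 - λ^2 - 72λ - 180.
Try λ = -3: p(-3) = 0, so -3 is a root.
Dividing by (λ + 3) leaves λ^2 - 4λ - 60.
The quadratic factors as (λ + 6)·(λ - 10).
Eigenvalues: -6, -3, 10.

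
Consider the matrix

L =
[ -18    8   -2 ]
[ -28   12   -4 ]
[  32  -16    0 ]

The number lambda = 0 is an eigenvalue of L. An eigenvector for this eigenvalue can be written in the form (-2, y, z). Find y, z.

We need (L)v = 0.
L = [[-18, 8, -2], [-28, 12, -4], [32, -16, 0]].
Row 1: (-18)·-2 + (8)·y + (-2)·z = 0
Row 2: (-28)·-2 + (12)·y + (-4)·z = 0
Row 3: (32)·-2 + (-16)·y + (0)·z = 0
Solving gives y = -4, z = 2.
Check: L·(-2, -4, 2) = (0, 0, 0) = 0·(-2, -4, 2).

-4, 2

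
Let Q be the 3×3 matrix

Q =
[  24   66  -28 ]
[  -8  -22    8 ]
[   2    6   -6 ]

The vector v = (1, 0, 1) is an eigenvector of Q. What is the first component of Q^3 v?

-64

First find the eigenvalue: Qv = (-4, 0, -4) = -4·(1, 0, 1), so λ = -4.
Then Q^3 v = λ^3·v = (-4)^3·(1, 0, 1) = -64·(1, 0, 1) = (-64, 0, -64).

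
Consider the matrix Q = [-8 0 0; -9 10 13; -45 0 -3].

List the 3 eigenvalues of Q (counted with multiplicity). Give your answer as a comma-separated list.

-8, -3, 10

Set up det(rI - Q) = 0.
Expanding along the first row, p(r) = r^3 + r^2 - 86r - 240.
Try r = 10: p(10) = 0, so 10 is a root.
Factor out (r - 10): p(r) = (r - 10)·(r^2 + 11r + 24).
The quadratic factors as (r + 8)·(r + 3).
Eigenvalues: -8, -3, 10.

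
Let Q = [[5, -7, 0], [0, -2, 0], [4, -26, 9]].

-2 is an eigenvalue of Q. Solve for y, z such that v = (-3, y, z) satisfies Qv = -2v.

-3, -6

We need (Q + 2I)v = 0.
Q + 2I = [[7, -7, 0], [0, 0, 0], [4, -26, 11]].
Row 1: (7)·-3 + (-7)·y + (0)·z = 0
Row 2: (0)·-3 + (0)·y + (0)·z = 0
Row 3: (4)·-3 + (-26)·y + (11)·z = 0
Solving gives y = -3, z = -6.
Check: Q·(-3, -3, -6) = (6, 6, 12) = -2·(-3, -3, -6).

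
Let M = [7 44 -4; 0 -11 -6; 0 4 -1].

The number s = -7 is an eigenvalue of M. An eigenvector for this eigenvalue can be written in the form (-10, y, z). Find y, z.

We need (M + 7I)v = 0.
M + 7I = [[14, 44, -4], [0, -4, -6], [0, 4, 6]].
Row 1: (14)·-10 + (44)·y + (-4)·z = 0
Row 2: (0)·-10 + (-4)·y + (-6)·z = 0
Row 3: (0)·-10 + (4)·y + (6)·z = 0
Solving gives y = 3, z = -2.
Check: M·(-10, 3, -2) = (70, -21, 14) = -7·(-10, 3, -2).

3, -2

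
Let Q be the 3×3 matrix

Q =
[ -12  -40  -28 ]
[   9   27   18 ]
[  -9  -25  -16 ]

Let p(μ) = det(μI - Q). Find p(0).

p(0) = det(0·I − Q) = det(−Q) = (−1)^3·det(Q).
det(Q) = 0, so p(0) = 0.

0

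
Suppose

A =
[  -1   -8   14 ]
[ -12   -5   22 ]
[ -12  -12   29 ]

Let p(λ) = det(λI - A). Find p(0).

p(0) = det(0·I − A) = det(−A) = (−1)^3·det(A).
det(A) = 385, so p(0) = -385.

-385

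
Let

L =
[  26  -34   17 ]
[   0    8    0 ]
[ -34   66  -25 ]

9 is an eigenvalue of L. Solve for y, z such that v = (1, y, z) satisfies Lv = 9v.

We need (L - 9I)v = 0.
L - 9I = [[17, -34, 17], [0, -1, 0], [-34, 66, -34]].
Row 1: (17)·1 + (-34)·y + (17)·z = 0
Row 2: (0)·1 + (-1)·y + (0)·z = 0
Row 3: (-34)·1 + (66)·y + (-34)·z = 0
Solving gives y = 0, z = -1.
Check: L·(1, 0, -1) = (9, 0, -9) = 9·(1, 0, -1).

0, -1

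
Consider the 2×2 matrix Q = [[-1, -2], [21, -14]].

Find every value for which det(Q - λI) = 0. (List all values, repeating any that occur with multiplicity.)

det(Q - μI) = (-1 - μ)(-14 - μ) - (-2)·(21) = μ^2 + 15μ + 56.
This factors as (μ + 8)·(μ + 7) = 0.
Eigenvalues: -8, -7.

-8, -7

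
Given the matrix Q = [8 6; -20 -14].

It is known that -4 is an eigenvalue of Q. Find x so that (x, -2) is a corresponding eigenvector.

1

We need (Q + 4I)v = 0.
Q + 4I = [[12, 6], [-20, -10]].
Row 1: (12)·x + (6)·-2 = 0
Row 2: (-20)·x + (-10)·-2 = 0
Solving gives x = 1.
Check: Q·(1, -2) = (-4, 8) = -4·(1, -2).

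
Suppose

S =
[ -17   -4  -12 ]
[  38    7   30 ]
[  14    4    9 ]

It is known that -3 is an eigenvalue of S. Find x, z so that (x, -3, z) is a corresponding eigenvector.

We need (S + 3I)v = 0.
S + 3I = [[-14, -4, -12], [38, 10, 30], [14, 4, 12]].
Row 1: (-14)·x + (-4)·-3 + (-12)·z = 0
Row 2: (38)·x + (10)·-3 + (30)·z = 0
Row 3: (14)·x + (4)·-3 + (12)·z = 0
Solving gives x = 0, z = 1.
Check: S·(0, -3, 1) = (0, 9, -3) = -3·(0, -3, 1).

0, 1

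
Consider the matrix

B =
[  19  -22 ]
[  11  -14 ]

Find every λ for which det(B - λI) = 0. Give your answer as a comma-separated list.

-3, 8

det(B - lambda·I) = (19 - lambda)(-14 - lambda) - (-22)·(11) = lambda^2 - 5·lambda - 24.
This factors as (lambda + 3)·(lambda - 8) = 0.
Eigenvalues: -3, 8.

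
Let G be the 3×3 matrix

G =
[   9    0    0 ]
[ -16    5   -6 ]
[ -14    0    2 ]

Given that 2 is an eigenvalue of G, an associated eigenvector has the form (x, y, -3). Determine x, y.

We need (G - 2I)v = 0.
G - 2I = [[7, 0, 0], [-16, 3, -6], [-14, 0, 0]].
Row 1: (7)·x + (0)·y + (0)·-3 = 0
Row 2: (-16)·x + (3)·y + (-6)·-3 = 0
Row 3: (-14)·x + (0)·y + (0)·-3 = 0
Solving gives x = 0, y = -6.
Check: G·(0, -6, -3) = (0, -12, -6) = 2·(0, -6, -3).

0, -6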